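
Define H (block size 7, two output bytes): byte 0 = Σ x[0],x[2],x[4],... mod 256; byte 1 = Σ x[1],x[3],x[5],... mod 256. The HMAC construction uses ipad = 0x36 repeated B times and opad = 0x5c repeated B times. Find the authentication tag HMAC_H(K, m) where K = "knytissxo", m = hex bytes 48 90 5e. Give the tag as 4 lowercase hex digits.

9494

Key "knytissxo" = 6b 6e 79 74 69 73 73 78 6f is 9 bytes > B = 7, so hash it first: H(key) = 2f cd, then zero-pad to 7 bytes: K' = 2f cd 00 00 00 00 00.
K' ⊕ ipad = 19 fb 36 36 36 36 36.  K' ⊕ opad = 73 91 5c 5c 5c 5c 5c.
Inner input = (K'⊕ipad) ∥ m = 19 fb 36 36 36 36 36 ∥ 48 90 5e.
Inner hash: even-index sum = 331 mod 256 = 75; odd-index sum = 525 mod 256 = 13 → 4b 0d.
Outer input = (K'⊕opad) ∥ inner = 73 91 5c 5c 5c 5c 5c ∥ 4b 0d.
Outer hash (tag): even-index sum = 404 mod 256 = 148; odd-index sum = 404 mod 256 = 148 → 94 94.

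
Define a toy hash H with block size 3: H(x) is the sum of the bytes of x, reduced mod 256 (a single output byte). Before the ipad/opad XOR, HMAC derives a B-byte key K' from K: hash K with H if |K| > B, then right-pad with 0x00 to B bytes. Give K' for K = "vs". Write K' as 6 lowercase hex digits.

Key "vs" = 76 73 is 2 bytes ≤ B = 3; zero-pad to 3 bytes: K' = 76 73 00.

767300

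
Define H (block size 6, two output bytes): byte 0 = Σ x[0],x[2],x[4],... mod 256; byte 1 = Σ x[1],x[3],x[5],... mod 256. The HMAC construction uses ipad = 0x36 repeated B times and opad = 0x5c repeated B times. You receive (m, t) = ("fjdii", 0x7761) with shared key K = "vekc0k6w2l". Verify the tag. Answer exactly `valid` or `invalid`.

invalid

Key "vekc0k6w2l" = 76 65 6b 63 30 6b 36 77 32 6c is 10 bytes > B = 6, so hash it first: H(key) = 79 16, then zero-pad to 6 bytes: K' = 79 16 00 00 00 00.
K' ⊕ ipad = 4f 20 36 36 36 36; K' ⊕ opad = 25 4a 5c 5c 5c 5c.
Inner hash: even-index sum = 494 mod 256 = 238; odd-index sum = 351 mod 256 = 95 → ee 5f.
Outer hash (recomputed tag): even-index sum = 459 mod 256 = 203; odd-index sum = 353 mod 256 = 97 → cb 61.
Recomputed tag = cb61; claimed = 7761 → mismatch.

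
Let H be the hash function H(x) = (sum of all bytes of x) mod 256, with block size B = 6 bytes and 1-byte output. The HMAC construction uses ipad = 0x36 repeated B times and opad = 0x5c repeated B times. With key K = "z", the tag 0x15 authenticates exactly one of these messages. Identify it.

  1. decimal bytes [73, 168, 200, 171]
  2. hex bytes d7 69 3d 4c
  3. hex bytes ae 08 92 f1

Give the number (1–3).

2

Key "z" = 7a is 1 byte ≤ B = 6; zero-pad to 6 bytes: K' = 7a 00 00 00 00 00.
K' ⊕ ipad = 4c 36 36 36 36 36; K' ⊕ opad = 26 5c 5c 5c 5c 5c.
m1: inner = H(4c 36 36 36 36 36 49 a8 c8 ab) = be; tag = H(26 5c 5c 5c 5c 5c be) = b0
m2: inner = H(4c 36 36 36 36 36 d7 69 3d 4c) = 23; tag = H(26 5c 5c 5c 5c 5c 23) = 15 ← matches
m3: inner = H(4c 36 36 36 36 36 ae 08 92 f1) = 93; tag = H(26 5c 5c 5c 5c 5c 93) = 85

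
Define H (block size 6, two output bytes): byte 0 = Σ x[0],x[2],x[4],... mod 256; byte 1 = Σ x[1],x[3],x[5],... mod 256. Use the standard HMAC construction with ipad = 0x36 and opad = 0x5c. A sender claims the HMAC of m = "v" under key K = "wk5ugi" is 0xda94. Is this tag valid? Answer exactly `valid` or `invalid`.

valid

Key "wk5ugi" = 77 6b 35 75 67 69 is exactly B = 6 bytes: K' = 77 6b 35 75 67 69.
K' ⊕ ipad = 41 5d 03 43 51 5f; K' ⊕ opad = 2b 37 69 29 3b 35.
Inner hash: even-index sum = 267 mod 256 = 11; odd-index sum = 255 mod 256 = 255 → 0b ff.
Outer hash (recomputed tag): even-index sum = 218 mod 256 = 218; odd-index sum = 404 mod 256 = 148 → da 94.
Recomputed tag = da94; claimed = da94 → match.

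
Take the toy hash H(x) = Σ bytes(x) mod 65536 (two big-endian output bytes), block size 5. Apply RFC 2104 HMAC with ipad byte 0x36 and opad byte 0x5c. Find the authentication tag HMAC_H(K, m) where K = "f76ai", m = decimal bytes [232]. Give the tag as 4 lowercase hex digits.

Key "f76ai" = 66 37 36 61 69 is exactly B = 5 bytes: K' = 66 37 36 61 69.
K' ⊕ ipad = 50 01 00 57 5f.  K' ⊕ opad = 3a 6b 6a 3d 35.
Inner input = (K'⊕ipad) ∥ m = 50 01 00 57 5f ∥ e8.
Inner hash: sum = 80+1+0+87+95+232 = 495 → 01 ef.
Outer input = (K'⊕opad) ∥ inner = 3a 6b 6a 3d 35 ∥ 01 ef.
Outer hash (tag): sum = 58+107+106+61+53+1+239 = 625 → 02 71.

0271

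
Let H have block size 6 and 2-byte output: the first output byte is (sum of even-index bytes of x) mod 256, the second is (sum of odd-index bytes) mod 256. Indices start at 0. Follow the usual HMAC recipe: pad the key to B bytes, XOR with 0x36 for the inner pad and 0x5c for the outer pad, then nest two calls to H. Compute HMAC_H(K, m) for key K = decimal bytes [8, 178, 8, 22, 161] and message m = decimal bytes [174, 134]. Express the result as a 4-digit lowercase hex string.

Key decimal bytes [8, 178, 8, 22, 161] = 08 b2 08 16 a1 is 5 bytes ≤ B = 6; zero-pad to 6 bytes: K' = 08 b2 08 16 a1 00.
K' ⊕ ipad = 3e 84 3e 20 97 36.  K' ⊕ opad = 54 ee 54 4a fd 5c.
Inner input = (K'⊕ipad) ∥ m = 3e 84 3e 20 97 36 ∥ ae 86.
Inner hash: even-index sum = 449 mod 256 = 193; odd-index sum = 352 mod 256 = 96 → c1 60.
Outer input = (K'⊕opad) ∥ inner = 54 ee 54 4a fd 5c ∥ c1 60.
Outer hash (tag): even-index sum = 614 mod 256 = 102; odd-index sum = 500 mod 256 = 244 → 66 f4.

66f4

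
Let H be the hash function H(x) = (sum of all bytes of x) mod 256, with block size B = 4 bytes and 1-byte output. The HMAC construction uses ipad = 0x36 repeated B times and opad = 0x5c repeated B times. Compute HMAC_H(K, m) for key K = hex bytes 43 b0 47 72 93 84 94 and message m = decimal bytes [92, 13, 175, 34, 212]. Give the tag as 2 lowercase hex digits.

Key hex bytes 43 b0 47 72 93 84 94 is 7 bytes > B = 4, so hash it first: H(key) = 57, then zero-pad to 4 bytes: K' = 57 00 00 00.
K' ⊕ ipad = 61 36 36 36.  K' ⊕ opad = 0b 5c 5c 5c.
Inner input = (K'⊕ipad) ∥ m = 61 36 36 36 ∥ 5c 0d af 22 d4.
Inner hash: sum = 97+54+54+54+92+13+175+34+212 = 785; mod 256 = 17 → 11.
Outer input = (K'⊕opad) ∥ inner = 0b 5c 5c 5c ∥ 11.
Outer hash (tag): sum = 11+92+92+92+17 = 304; mod 256 = 48 → 30.

30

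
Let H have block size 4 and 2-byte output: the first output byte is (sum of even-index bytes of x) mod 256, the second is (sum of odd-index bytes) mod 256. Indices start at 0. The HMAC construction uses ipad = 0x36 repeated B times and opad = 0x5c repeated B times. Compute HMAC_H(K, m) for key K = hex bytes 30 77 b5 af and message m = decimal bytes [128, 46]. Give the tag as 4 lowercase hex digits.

5e26

Key hex bytes 30 77 b5 af is exactly B = 4 bytes: K' = 30 77 b5 af.
K' ⊕ ipad = 06 41 83 99.  K' ⊕ opad = 6c 2b e9 f3.
Inner input = (K'⊕ipad) ∥ m = 06 41 83 99 ∥ 80 2e.
Inner hash: even-index sum = 265 mod 256 = 9; odd-index sum = 264 mod 256 = 8 → 09 08.
Outer input = (K'⊕opad) ∥ inner = 6c 2b e9 f3 ∥ 09 08.
Outer hash (tag): even-index sum = 350 mod 256 = 94; odd-index sum = 294 mod 256 = 38 → 5e 26.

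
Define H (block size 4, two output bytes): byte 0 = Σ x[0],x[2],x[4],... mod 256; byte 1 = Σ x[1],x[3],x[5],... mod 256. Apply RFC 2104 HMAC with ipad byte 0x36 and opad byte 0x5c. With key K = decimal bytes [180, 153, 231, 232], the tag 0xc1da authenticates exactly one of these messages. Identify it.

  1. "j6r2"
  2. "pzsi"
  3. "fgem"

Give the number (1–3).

Key decimal bytes [180, 153, 231, 232] = b4 99 e7 e8 is exactly B = 4 bytes: K' = b4 99 e7 e8.
K' ⊕ ipad = 82 af d1 de; K' ⊕ opad = e8 c5 bb b4.
m1: inner = H(82 af d1 de 6a 36 72 32) = 2f f5; tag = H(e8 c5 bb b4 2f f5) = d26e
m2: inner = H(82 af d1 de 70 7a 73 69) = 36 70; tag = H(e8 c5 bb b4 36 70) = d9e9
m3: inner = H(82 af d1 de 66 67 65 6d) = 1e 61; tag = H(e8 c5 bb b4 1e 61) = c1da ← matches

3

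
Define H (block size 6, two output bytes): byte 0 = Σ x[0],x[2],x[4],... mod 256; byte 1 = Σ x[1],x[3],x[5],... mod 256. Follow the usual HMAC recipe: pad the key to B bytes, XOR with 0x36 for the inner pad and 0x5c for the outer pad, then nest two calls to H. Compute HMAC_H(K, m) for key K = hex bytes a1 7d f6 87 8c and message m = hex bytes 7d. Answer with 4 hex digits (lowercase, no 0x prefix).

Key hex bytes a1 7d f6 87 8c is 5 bytes ≤ B = 6; zero-pad to 6 bytes: K' = a1 7d f6 87 8c 00.
K' ⊕ ipad = 97 4b c0 b1 ba 36.  K' ⊕ opad = fd 21 aa db d0 5c.
Inner input = (K'⊕ipad) ∥ m = 97 4b c0 b1 ba 36 ∥ 7d.
Inner hash: even-index sum = 654 mod 256 = 142; odd-index sum = 306 mod 256 = 50 → 8e 32.
Outer input = (K'⊕opad) ∥ inner = fd 21 aa db d0 5c ∥ 8e 32.
Outer hash (tag): even-index sum = 773 mod 256 = 5; odd-index sum = 394 mod 256 = 138 → 05 8a.

058a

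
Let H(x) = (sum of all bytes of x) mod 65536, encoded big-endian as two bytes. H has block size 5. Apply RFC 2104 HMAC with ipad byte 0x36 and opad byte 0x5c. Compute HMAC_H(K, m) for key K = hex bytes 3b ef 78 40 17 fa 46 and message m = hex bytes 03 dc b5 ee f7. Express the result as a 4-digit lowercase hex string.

023b

Key hex bytes 3b ef 78 40 17 fa 46 is 7 bytes > B = 5, so hash it first: H(key) = 03 39, then zero-pad to 5 bytes: K' = 03 39 00 00 00.
K' ⊕ ipad = 35 0f 36 36 36.  K' ⊕ opad = 5f 65 5c 5c 5c.
Inner input = (K'⊕ipad) ∥ m = 35 0f 36 36 36 ∥ 03 dc b5 ee f7.
Inner hash: sum = 53+15+54+54+54+3+220+181+238+247 = 1119 → 04 5f.
Outer input = (K'⊕opad) ∥ inner = 5f 65 5c 5c 5c ∥ 04 5f.
Outer hash (tag): sum = 95+101+92+92+92+4+95 = 571 → 02 3b.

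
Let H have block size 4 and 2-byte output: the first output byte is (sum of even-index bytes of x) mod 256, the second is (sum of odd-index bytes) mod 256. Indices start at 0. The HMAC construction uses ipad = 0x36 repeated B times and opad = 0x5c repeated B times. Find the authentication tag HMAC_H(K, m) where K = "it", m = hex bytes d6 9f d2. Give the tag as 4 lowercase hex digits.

Key "it" = 69 74 is 2 bytes ≤ B = 4; zero-pad to 4 bytes: K' = 69 74 00 00.
K' ⊕ ipad = 5f 42 36 36.  K' ⊕ opad = 35 28 5c 5c.
Inner input = (K'⊕ipad) ∥ m = 5f 42 36 36 ∥ d6 9f d2.
Inner hash: even-index sum = 573 mod 256 = 61; odd-index sum = 279 mod 256 = 23 → 3d 17.
Outer input = (K'⊕opad) ∥ inner = 35 28 5c 5c ∥ 3d 17.
Outer hash (tag): even-index sum = 206 mod 256 = 206; odd-index sum = 155 mod 256 = 155 → ce 9b.

ce9b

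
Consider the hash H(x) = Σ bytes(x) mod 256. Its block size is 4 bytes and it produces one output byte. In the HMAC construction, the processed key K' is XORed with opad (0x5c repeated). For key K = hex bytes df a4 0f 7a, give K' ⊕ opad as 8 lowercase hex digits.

Key hex bytes df a4 0f 7a is exactly B = 4 bytes: K' = df a4 0f 7a.
XOR each byte with 0x5c: df⊕5c=83, a4⊕5c=f8, 0f⊕5c=53, 7a⊕5c=26.

83f85326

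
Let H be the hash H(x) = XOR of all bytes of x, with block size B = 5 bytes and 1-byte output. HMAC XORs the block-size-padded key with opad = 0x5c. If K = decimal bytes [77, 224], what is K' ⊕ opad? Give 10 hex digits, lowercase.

11bc5c5c5c

Key decimal bytes [77, 224] = 4d e0 is 2 bytes ≤ B = 5; zero-pad to 5 bytes: K' = 4d e0 00 00 00.
XOR each byte with 0x5c: 4d⊕5c=11, e0⊕5c=bc, 00⊕5c=5c, 00⊕5c=5c, 00⊕5c=5c.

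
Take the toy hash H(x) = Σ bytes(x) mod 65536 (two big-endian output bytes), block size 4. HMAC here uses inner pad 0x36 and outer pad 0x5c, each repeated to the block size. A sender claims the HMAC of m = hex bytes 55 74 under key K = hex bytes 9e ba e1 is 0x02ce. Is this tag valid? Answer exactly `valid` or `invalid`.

valid

Key hex bytes 9e ba e1 is 3 bytes ≤ B = 4; zero-pad to 4 bytes: K' = 9e ba e1 00.
K' ⊕ ipad = a8 8c d7 36; K' ⊕ opad = c2 e6 bd 5c.
Inner hash: sum = 168+140+215+54+85+116 = 778 → 03 0a.
Outer hash (recomputed tag): sum = 194+230+189+92+3+10 = 718 → 02 ce.
Recomputed tag = 02ce; claimed = 02ce → match.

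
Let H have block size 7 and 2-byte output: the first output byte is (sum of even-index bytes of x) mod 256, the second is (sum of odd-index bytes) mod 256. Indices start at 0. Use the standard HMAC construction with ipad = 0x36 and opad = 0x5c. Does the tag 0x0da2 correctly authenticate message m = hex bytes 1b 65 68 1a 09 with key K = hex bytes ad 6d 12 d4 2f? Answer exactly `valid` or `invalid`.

Key hex bytes ad 6d 12 d4 2f is 5 bytes ≤ B = 7; zero-pad to 7 bytes: K' = ad 6d 12 d4 2f 00 00.
K' ⊕ ipad = 9b 5b 24 e2 19 36 36; K' ⊕ opad = f1 31 4e 88 73 5c 5c.
Inner hash: even-index sum = 397 mod 256 = 141; odd-index sum = 511 mod 256 = 255 → 8d ff.
Outer hash (recomputed tag): even-index sum = 781 mod 256 = 13; odd-index sum = 418 mod 256 = 162 → 0d a2.
Recomputed tag = 0da2; claimed = 0da2 → match.

valid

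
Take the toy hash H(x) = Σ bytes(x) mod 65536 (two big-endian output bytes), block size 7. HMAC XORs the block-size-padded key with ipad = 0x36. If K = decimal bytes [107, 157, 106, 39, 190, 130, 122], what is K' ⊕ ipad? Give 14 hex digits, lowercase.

Key decimal bytes [107, 157, 106, 39, 190, 130, 122] = 6b 9d 6a 27 be 82 7a is exactly B = 7 bytes: K' = 6b 9d 6a 27 be 82 7a.
XOR each byte with 0x36: 6b⊕36=5d, 9d⊕36=ab, 6a⊕36=5c, 27⊕36=11, be⊕36=88, 82⊕36=b4, 7a⊕36=4c.

5dab5c1188b44c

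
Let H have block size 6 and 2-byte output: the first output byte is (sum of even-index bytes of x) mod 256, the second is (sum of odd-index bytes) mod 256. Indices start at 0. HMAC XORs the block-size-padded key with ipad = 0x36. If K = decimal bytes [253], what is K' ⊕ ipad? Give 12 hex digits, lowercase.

cb3636363636

Key decimal bytes [253] = fd is 1 byte ≤ B = 6; zero-pad to 6 bytes: K' = fd 00 00 00 00 00.
XOR each byte with 0x36: fd⊕36=cb, 00⊕36=36, 00⊕36=36, 00⊕36=36, 00⊕36=36, 00⊕36=36.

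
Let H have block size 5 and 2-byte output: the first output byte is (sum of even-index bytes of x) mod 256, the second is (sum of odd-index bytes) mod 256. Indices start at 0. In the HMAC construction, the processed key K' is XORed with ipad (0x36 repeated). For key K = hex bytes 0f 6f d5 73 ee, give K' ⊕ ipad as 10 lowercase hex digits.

Key hex bytes 0f 6f d5 73 ee is exactly B = 5 bytes: K' = 0f 6f d5 73 ee.
XOR each byte with 0x36: 0f⊕36=39, 6f⊕36=59, d5⊕36=e3, 73⊕36=45, ee⊕36=d8.

3959e345d8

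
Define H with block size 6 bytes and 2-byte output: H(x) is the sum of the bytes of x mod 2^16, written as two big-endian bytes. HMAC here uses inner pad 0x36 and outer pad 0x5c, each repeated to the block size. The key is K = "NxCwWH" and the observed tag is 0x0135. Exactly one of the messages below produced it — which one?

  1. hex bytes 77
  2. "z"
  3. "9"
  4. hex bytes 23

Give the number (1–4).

3

Key "NxCwWH" = 4e 78 43 77 57 48 is exactly B = 6 bytes: K' = 4e 78 43 77 57 48.
K' ⊕ ipad = 78 4e 75 41 61 7e; K' ⊕ opad = 12 24 1f 2b 0b 14.
m1: inner = H(78 4e 75 41 61 7e 77) = 02 d2; tag = H(12 24 1f 2b 0b 14 02 d2) = 0173
m2: inner = H(78 4e 75 41 61 7e 7a) = 02 d5; tag = H(12 24 1f 2b 0b 14 02 d5) = 0176
m3: inner = H(78 4e 75 41 61 7e 39) = 02 94; tag = H(12 24 1f 2b 0b 14 02 94) = 0135 ← matches
m4: inner = H(78 4e 75 41 61 7e 23) = 02 7e; tag = H(12 24 1f 2b 0b 14 02 7e) = 011f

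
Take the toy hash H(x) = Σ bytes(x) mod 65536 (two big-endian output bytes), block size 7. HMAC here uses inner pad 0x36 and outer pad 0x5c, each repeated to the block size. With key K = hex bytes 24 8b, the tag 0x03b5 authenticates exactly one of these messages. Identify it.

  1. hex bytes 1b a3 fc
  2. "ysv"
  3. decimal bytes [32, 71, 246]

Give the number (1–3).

Key hex bytes 24 8b is 2 bytes ≤ B = 7; zero-pad to 7 bytes: K' = 24 8b 00 00 00 00 00.
K' ⊕ ipad = 12 bd 36 36 36 36 36; K' ⊕ opad = 78 d7 5c 5c 5c 5c 5c.
m1: inner = H(12 bd 36 36 36 36 36 1b a3 fc) = 03 97; tag = H(78 d7 5c 5c 5c 5c 5c 03 97) = 03b5 ← matches
m2: inner = H(12 bd 36 36 36 36 36 79 73 76) = 03 3f; tag = H(78 d7 5c 5c 5c 5c 5c 03 3f) = 035d
m3: inner = H(12 bd 36 36 36 36 36 20 47 f6) = 03 3a; tag = H(78 d7 5c 5c 5c 5c 5c 03 3a) = 0358

1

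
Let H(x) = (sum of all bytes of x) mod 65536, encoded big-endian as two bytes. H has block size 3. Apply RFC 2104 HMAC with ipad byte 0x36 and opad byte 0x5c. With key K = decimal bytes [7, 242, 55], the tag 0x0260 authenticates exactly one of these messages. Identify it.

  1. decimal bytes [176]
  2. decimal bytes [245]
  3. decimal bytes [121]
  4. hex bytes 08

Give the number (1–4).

Key decimal bytes [7, 242, 55] = 07 f2 37 is exactly B = 3 bytes: K' = 07 f2 37.
K' ⊕ ipad = 31 c4 01; K' ⊕ opad = 5b ae 6b.
m1: inner = H(31 c4 01 b0) = 01 a6; tag = H(5b ae 6b 01 a6) = 021b
m2: inner = H(31 c4 01 f5) = 01 eb; tag = H(5b ae 6b 01 eb) = 0260 ← matches
m3: inner = H(31 c4 01 79) = 01 6f; tag = H(5b ae 6b 01 6f) = 01e4
m4: inner = H(31 c4 01 08) = 00 fe; tag = H(5b ae 6b 00 fe) = 0272

2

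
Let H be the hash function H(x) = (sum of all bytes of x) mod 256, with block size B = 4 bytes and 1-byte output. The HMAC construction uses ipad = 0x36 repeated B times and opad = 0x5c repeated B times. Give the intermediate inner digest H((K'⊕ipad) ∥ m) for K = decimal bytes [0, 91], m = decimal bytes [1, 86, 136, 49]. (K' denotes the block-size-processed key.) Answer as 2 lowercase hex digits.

Key decimal bytes [0, 91] = 00 5b is 2 bytes ≤ B = 4; zero-pad to 4 bytes: K' = 00 5b 00 00.
K' ⊕ ipad = 36 6d 36 36.
Inner input = 36 6d 36 36 ∥ 01 56 88 31.
Inner hash: sum = 54+109+54+54+1+86+136+49 = 543; mod 256 = 31 → 1f.

1f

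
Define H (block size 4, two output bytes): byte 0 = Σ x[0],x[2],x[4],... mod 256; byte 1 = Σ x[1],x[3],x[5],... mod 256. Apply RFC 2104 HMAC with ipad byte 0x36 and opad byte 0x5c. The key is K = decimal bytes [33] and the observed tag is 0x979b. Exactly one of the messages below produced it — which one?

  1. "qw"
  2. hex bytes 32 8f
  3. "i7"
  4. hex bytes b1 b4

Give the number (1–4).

1

Key decimal bytes [33] = 21 is 1 byte ≤ B = 4; zero-pad to 4 bytes: K' = 21 00 00 00.
K' ⊕ ipad = 17 36 36 36; K' ⊕ opad = 7d 5c 5c 5c.
m1: inner = H(17 36 36 36 71 77) = be e3; tag = H(7d 5c 5c 5c be e3) = 979b ← matches
m2: inner = H(17 36 36 36 32 8f) = 7f fb; tag = H(7d 5c 5c 5c 7f fb) = 58b3
m3: inner = H(17 36 36 36 69 37) = b6 a3; tag = H(7d 5c 5c 5c b6 a3) = 8f5b
m4: inner = H(17 36 36 36 b1 b4) = fe 20; tag = H(7d 5c 5c 5c fe 20) = d7d8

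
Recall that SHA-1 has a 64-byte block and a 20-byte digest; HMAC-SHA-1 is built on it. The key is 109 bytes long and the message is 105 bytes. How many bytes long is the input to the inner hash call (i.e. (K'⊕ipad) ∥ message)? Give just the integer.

169

Key is 109 > 64 bytes, so it is hashed to 20 bytes then zero-padded to 64: |K'| = 64.
Inner input = (K'⊕ipad) ∥ m → 64 + 105 = 169 bytes.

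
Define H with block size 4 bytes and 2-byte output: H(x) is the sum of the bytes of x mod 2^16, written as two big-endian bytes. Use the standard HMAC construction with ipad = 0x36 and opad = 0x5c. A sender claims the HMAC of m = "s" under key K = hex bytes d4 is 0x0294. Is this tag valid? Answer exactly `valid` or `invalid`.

Key hex bytes d4 is 1 byte ≤ B = 4; zero-pad to 4 bytes: K' = d4 00 00 00.
K' ⊕ ipad = e2 36 36 36; K' ⊕ opad = 88 5c 5c 5c.
Inner hash: sum = 226+54+54+54+115 = 503 → 01 f7.
Outer hash (recomputed tag): sum = 136+92+92+92+1+247 = 660 → 02 94.
Recomputed tag = 0294; claimed = 0294 → match.

valid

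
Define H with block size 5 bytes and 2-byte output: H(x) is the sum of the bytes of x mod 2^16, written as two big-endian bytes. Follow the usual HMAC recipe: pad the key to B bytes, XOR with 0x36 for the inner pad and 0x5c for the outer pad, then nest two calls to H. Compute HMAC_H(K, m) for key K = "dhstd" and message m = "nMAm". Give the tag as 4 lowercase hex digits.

Key "dhstd" = 64 68 73 74 64 is exactly B = 5 bytes: K' = 64 68 73 74 64.
K' ⊕ ipad = 52 5e 45 42 52.  K' ⊕ opad = 38 34 2f 28 38.
Inner input = (K'⊕ipad) ∥ m = 52 5e 45 42 52 ∥ 6e 4d 41 6d.
Inner hash: sum = 82+94+69+66+82+110+77+65+109 = 754 → 02 f2.
Outer input = (K'⊕opad) ∥ inner = 38 34 2f 28 38 ∥ 02 f2.
Outer hash (tag): sum = 56+52+47+40+56+2+242 = 495 → 01 ef.

01ef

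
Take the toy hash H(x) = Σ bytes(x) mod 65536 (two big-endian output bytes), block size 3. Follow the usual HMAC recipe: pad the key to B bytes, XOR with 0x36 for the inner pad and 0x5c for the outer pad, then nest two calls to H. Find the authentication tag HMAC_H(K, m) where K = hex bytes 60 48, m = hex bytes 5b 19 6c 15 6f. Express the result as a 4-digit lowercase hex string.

Key hex bytes 60 48 is 2 bytes ≤ B = 3; zero-pad to 3 bytes: K' = 60 48 00.
K' ⊕ ipad = 56 7e 36.  K' ⊕ opad = 3c 14 5c.
Inner input = (K'⊕ipad) ∥ m = 56 7e 36 ∥ 5b 19 6c 15 6f.
Inner hash: sum = 86+126+54+91+25+108+21+111 = 622 → 02 6e.
Outer input = (K'⊕opad) ∥ inner = 3c 14 5c ∥ 02 6e.
Outer hash (tag): sum = 60+20+92+2+110 = 284 → 01 1c.

011c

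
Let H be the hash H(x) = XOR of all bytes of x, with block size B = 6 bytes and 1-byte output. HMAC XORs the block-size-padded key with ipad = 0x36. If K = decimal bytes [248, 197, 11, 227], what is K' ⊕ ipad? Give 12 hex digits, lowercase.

cef33dd53636

Key decimal bytes [248, 197, 11, 227] = f8 c5 0b e3 is 4 bytes ≤ B = 6; zero-pad to 6 bytes: K' = f8 c5 0b e3 00 00.
XOR each byte with 0x36: f8⊕36=ce, c5⊕36=f3, 0b⊕36=3d, e3⊕36=d5, 00⊕36=36, 00⊕36=36.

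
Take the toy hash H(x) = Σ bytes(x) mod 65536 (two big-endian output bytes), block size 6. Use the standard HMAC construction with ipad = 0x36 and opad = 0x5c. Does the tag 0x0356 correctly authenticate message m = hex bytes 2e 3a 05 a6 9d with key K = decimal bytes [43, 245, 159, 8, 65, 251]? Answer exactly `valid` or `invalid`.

Key decimal bytes [43, 245, 159, 8, 65, 251] = 2b f5 9f 08 41 fb is exactly B = 6 bytes: K' = 2b f5 9f 08 41 fb.
K' ⊕ ipad = 1d c3 a9 3e 77 cd; K' ⊕ opad = 77 a9 c3 54 1d a7.
Inner hash: sum = 29+195+169+62+119+205+46+58+5+166+157 = 1211 → 04 bb.
Outer hash (recomputed tag): sum = 119+169+195+84+29+167+4+187 = 954 → 03 ba.
Recomputed tag = 03ba; claimed = 0356 → mismatch.

invalid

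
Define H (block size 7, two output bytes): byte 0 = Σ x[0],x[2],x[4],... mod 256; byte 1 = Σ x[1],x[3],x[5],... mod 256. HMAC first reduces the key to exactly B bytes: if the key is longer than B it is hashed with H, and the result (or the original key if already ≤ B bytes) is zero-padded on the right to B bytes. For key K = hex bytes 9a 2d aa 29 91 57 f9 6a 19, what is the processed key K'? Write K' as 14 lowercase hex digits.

e7170000000000

|K| = 9 > B = 7, so first hash the key.
H(K): even-index sum = 743 mod 256 = 231; odd-index sum = 279 mod 256 = 23 → e7 17.
Zero-pad H(K) = e7 17 to 7 bytes: K' = e7 17 00 00 00 00 00.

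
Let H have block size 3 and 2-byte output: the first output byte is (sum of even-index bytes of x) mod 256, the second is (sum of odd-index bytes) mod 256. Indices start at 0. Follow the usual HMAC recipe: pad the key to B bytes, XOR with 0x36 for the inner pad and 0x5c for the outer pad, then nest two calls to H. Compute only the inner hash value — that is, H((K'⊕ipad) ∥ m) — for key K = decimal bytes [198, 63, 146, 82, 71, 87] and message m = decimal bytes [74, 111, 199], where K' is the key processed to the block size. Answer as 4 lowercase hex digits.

Key decimal bytes [198, 63, 146, 82, 71, 87] = c6 3f 92 52 47 57 is 6 bytes > B = 3, so hash it first: H(key) = 9f e8, then zero-pad to 3 bytes: K' = 9f e8 00.
K' ⊕ ipad = a9 de 36.
Inner input = a9 de 36 ∥ 4a 6f c7.
Inner hash: even-index sum = 334 mod 256 = 78; odd-index sum = 495 mod 256 = 239 → 4e ef.

4eef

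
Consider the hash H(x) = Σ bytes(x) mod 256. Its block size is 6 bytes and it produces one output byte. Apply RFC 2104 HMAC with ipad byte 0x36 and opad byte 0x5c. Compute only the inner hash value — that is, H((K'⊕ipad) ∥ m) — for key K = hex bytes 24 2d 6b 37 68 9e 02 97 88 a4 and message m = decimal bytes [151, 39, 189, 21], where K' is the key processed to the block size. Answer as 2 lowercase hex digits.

Key hex bytes 24 2d 6b 37 68 9e 02 97 88 a4 is 10 bytes > B = 6, so hash it first: H(key) = be, then zero-pad to 6 bytes: K' = be 00 00 00 00 00.
K' ⊕ ipad = 88 36 36 36 36 36.
Inner input = 88 36 36 36 36 36 ∥ 97 27 bd 15.
Inner hash: sum = 136+54+54+54+54+54+151+39+189+21 = 806; mod 256 = 38 → 26.

26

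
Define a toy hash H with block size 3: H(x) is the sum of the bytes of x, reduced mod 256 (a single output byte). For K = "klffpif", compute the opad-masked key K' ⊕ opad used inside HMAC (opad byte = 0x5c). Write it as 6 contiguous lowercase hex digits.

Key "klffpif" = 6b 6c 66 66 70 69 66 is 7 bytes > B = 3, so hash it first: H(key) = e2, then zero-pad to 3 bytes: K' = e2 00 00.
XOR each byte with 0x5c: e2⊕5c=be, 00⊕5c=5c, 00⊕5c=5c.

be5c5c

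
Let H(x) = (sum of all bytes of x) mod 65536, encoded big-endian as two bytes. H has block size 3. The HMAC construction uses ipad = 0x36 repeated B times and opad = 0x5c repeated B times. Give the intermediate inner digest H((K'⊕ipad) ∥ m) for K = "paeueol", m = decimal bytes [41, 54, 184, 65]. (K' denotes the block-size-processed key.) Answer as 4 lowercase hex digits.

029f

Key "paeueol" = 70 61 65 75 65 6f 6c is 7 bytes > B = 3, so hash it first: H(key) = 02 eb, then zero-pad to 3 bytes: K' = 02 eb 00.
K' ⊕ ipad = 34 dd 36.
Inner input = 34 dd 36 ∥ 29 36 b8 41.
Inner hash: sum = 52+221+54+41+54+184+65 = 671 → 02 9f.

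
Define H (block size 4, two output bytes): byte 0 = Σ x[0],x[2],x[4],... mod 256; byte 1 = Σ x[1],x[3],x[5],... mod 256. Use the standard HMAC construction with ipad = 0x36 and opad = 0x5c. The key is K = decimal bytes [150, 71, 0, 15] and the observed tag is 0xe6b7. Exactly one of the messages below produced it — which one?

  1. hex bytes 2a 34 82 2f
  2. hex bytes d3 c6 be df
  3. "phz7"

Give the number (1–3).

Key decimal bytes [150, 71, 0, 15] = 96 47 00 0f is exactly B = 4 bytes: K' = 96 47 00 0f.
K' ⊕ ipad = a0 71 36 39; K' ⊕ opad = ca 1b 5c 53.
m1: inner = H(a0 71 36 39 2a 34 82 2f) = 82 0d; tag = H(ca 1b 5c 53 82 0d) = a87b
m2: inner = H(a0 71 36 39 d3 c6 be df) = 67 4f; tag = H(ca 1b 5c 53 67 4f) = 8dbd
m3: inner = H(a0 71 36 39 70 68 7a 37) = c0 49; tag = H(ca 1b 5c 53 c0 49) = e6b7 ← matches

3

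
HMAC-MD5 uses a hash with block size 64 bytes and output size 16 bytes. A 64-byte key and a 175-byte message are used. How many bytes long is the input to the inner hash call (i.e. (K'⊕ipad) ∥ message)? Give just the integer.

239

Key is 64 ≤ 64 bytes, zero-padded: |K'| = 64.
Inner input = (K'⊕ipad) ∥ m → 64 + 175 = 239 bytes.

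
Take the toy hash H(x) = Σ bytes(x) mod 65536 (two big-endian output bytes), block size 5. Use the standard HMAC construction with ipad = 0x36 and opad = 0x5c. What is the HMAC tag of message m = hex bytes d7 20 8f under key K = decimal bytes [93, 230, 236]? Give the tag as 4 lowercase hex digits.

Key decimal bytes [93, 230, 236] = 5d e6 ec is 3 bytes ≤ B = 5; zero-pad to 5 bytes: K' = 5d e6 ec 00 00.
K' ⊕ ipad = 6b d0 da 36 36.  K' ⊕ opad = 01 ba b0 5c 5c.
Inner input = (K'⊕ipad) ∥ m = 6b d0 da 36 36 ∥ d7 20 8f.
Inner hash: sum = 107+208+218+54+54+215+32+143 = 1031 → 04 07.
Outer input = (K'⊕opad) ∥ inner = 01 ba b0 5c 5c ∥ 04 07.
Outer hash (tag): sum = 1+186+176+92+92+4+7 = 558 → 02 2e.

022e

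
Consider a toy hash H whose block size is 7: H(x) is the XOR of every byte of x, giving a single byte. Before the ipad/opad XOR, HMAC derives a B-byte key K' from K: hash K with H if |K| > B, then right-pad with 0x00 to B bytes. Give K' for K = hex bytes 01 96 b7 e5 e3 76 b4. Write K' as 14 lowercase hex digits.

0196b7e5e376b4

Key hex bytes 01 96 b7 e5 e3 76 b4 is exactly B = 7 bytes: K' = 01 96 b7 e5 e3 76 b4.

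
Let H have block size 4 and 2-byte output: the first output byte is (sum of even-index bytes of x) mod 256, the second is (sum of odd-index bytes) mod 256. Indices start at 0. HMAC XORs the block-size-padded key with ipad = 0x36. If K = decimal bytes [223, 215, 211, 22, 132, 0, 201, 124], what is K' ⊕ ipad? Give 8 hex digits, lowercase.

c95f3636

Key decimal bytes [223, 215, 211, 22, 132, 0, 201, 124] = df d7 d3 16 84 00 c9 7c is 8 bytes > B = 4, so hash it first: H(key) = ff 69, then zero-pad to 4 bytes: K' = ff 69 00 00.
XOR each byte with 0x36: ff⊕36=c9, 69⊕36=5f, 00⊕36=36, 00⊕36=36.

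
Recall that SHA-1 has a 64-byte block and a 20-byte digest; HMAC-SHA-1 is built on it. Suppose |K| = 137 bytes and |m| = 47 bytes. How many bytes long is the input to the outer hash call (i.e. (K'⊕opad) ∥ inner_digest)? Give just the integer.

Key is 137 > 64 bytes, so it is hashed to 20 bytes then zero-padded to 64: |K'| = 64.
Outer input = (K'⊕opad) ∥ H(inner) → 64 + 20 = 84 bytes.

84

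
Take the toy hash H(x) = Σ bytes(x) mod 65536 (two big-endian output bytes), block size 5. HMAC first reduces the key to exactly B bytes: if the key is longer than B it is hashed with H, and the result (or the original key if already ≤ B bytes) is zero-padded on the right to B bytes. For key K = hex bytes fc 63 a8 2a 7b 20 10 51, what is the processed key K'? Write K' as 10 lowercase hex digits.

032d000000

|K| = 8 > B = 5, so first hash the key.
H(K): sum = 252+99+168+42+123+32+16+81 = 813 → 03 2d.
Zero-pad H(K) = 03 2d to 5 bytes: K' = 03 2d 00 00 00.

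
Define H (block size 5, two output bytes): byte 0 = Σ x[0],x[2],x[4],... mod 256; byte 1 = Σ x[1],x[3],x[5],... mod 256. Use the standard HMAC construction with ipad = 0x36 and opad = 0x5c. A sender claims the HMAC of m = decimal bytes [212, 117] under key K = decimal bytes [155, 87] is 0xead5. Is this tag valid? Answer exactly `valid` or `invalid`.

invalid

Key decimal bytes [155, 87] = 9b 57 is 2 bytes ≤ B = 5; zero-pad to 5 bytes: K' = 9b 57 00 00 00.
K' ⊕ ipad = ad 61 36 36 36; K' ⊕ opad = c7 0b 5c 5c 5c.
Inner hash: even-index sum = 398 mod 256 = 142; odd-index sum = 363 mod 256 = 107 → 8e 6b.
Outer hash (recomputed tag): even-index sum = 490 mod 256 = 234; odd-index sum = 245 mod 256 = 245 → ea f5.
Recomputed tag = eaf5; claimed = ead5 → mismatch.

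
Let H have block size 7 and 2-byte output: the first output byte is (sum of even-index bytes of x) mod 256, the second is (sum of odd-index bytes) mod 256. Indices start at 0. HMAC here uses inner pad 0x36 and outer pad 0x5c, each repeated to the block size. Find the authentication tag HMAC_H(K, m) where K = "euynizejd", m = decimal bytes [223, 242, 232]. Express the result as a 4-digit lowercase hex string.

Key "euynizejd" = 65 75 79 6e 69 7a 65 6a 64 is 9 bytes > B = 7, so hash it first: H(key) = 10 c7, then zero-pad to 7 bytes: K' = 10 c7 00 00 00 00 00.
K' ⊕ ipad = 26 f1 36 36 36 36 36.  K' ⊕ opad = 4c 9b 5c 5c 5c 5c 5c.
Inner input = (K'⊕ipad) ∥ m = 26 f1 36 36 36 36 36 ∥ df f2 e8.
Inner hash: even-index sum = 442 mod 256 = 186; odd-index sum = 804 mod 256 = 36 → ba 24.
Outer input = (K'⊕opad) ∥ inner = 4c 9b 5c 5c 5c 5c 5c ∥ ba 24.
Outer hash (tag): even-index sum = 388 mod 256 = 132; odd-index sum = 525 mod 256 = 13 → 84 0d.

840d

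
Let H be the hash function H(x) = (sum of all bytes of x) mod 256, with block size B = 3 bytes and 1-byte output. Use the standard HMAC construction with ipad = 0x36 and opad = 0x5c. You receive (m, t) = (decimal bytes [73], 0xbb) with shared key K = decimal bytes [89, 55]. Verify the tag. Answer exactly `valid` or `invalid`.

valid

Key decimal bytes [89, 55] = 59 37 is 2 bytes ≤ B = 3; zero-pad to 3 bytes: K' = 59 37 00.
K' ⊕ ipad = 6f 01 36; K' ⊕ opad = 05 6b 5c.
Inner hash: sum = 111+1+54+73 = 239 → ef.
Outer hash (recomputed tag): sum = 5+107+92+239 = 443; mod 256 = 187 → bb.
Recomputed tag = bb; claimed = bb → match.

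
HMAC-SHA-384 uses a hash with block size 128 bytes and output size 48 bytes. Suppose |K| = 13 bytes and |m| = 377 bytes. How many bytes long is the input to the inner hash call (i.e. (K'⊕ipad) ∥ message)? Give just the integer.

505

Key is 13 ≤ 128 bytes, zero-padded: |K'| = 128.
Inner input = (K'⊕ipad) ∥ m → 128 + 377 = 505 bytes.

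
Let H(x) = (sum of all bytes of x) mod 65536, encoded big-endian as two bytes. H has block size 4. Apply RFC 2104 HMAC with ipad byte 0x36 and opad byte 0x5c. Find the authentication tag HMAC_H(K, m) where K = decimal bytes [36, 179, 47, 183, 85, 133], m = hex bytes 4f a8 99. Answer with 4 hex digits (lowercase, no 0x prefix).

02b4

Key decimal bytes [36, 179, 47, 183, 85, 133] = 24 b3 2f b7 55 85 is 6 bytes > B = 4, so hash it first: H(key) = 02 97, then zero-pad to 4 bytes: K' = 02 97 00 00.
K' ⊕ ipad = 34 a1 36 36.  K' ⊕ opad = 5e cb 5c 5c.
Inner input = (K'⊕ipad) ∥ m = 34 a1 36 36 ∥ 4f a8 99.
Inner hash: sum = 52+161+54+54+79+168+153 = 721 → 02 d1.
Outer input = (K'⊕opad) ∥ inner = 5e cb 5c 5c ∥ 02 d1.
Outer hash (tag): sum = 94+203+92+92+2+209 = 692 → 02 b4.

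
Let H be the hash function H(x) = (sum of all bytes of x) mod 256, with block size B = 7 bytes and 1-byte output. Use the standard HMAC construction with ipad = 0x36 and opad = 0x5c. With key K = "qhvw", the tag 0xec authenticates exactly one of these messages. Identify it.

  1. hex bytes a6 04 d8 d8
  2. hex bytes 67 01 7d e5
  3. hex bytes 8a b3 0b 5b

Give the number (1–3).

Key "qhvw" = 71 68 76 77 is 4 bytes ≤ B = 7; zero-pad to 7 bytes: K' = 71 68 76 77 00 00 00.
K' ⊕ ipad = 47 5e 40 41 36 36 36; K' ⊕ opad = 2d 34 2a 2b 5c 5c 5c.
m1: inner = H(47 5e 40 41 36 36 36 a6 04 d8 d8) = 22; tag = H(2d 34 2a 2b 5c 5c 5c 22) = ec ← matches
m2: inner = H(47 5e 40 41 36 36 36 67 01 7d e5) = 92; tag = H(2d 34 2a 2b 5c 5c 5c 92) = 5c
m3: inner = H(47 5e 40 41 36 36 36 8a b3 0b 5b) = 6b; tag = H(2d 34 2a 2b 5c 5c 5c 6b) = 35

1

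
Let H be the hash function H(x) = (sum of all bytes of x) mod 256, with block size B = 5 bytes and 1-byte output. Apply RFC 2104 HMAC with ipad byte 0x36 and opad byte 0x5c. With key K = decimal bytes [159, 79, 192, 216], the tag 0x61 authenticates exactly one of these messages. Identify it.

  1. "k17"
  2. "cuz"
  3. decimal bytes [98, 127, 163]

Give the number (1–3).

Key decimal bytes [159, 79, 192, 216] = 9f 4f c0 d8 is 4 bytes ≤ B = 5; zero-pad to 5 bytes: K' = 9f 4f c0 d8 00.
K' ⊕ ipad = a9 79 f6 ee 36; K' ⊕ opad = c3 13 9c 84 5c.
m1: inner = H(a9 79 f6 ee 36 6b 31 37) = 0f; tag = H(c3 13 9c 84 5c 0f) = 61 ← matches
m2: inner = H(a9 79 f6 ee 36 63 75 7a) = 8e; tag = H(c3 13 9c 84 5c 8e) = e0
m3: inner = H(a9 79 f6 ee 36 62 7f a3) = c0; tag = H(c3 13 9c 84 5c c0) = 12

1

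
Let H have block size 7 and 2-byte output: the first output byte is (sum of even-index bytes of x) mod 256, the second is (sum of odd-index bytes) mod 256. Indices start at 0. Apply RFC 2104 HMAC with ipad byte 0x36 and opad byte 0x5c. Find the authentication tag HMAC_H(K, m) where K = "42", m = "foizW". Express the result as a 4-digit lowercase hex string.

Key "42" = 34 32 is 2 bytes ≤ B = 7; zero-pad to 7 bytes: K' = 34 32 00 00 00 00 00.
K' ⊕ ipad = 02 04 36 36 36 36 36.  K' ⊕ opad = 68 6e 5c 5c 5c 5c 5c.
Inner input = (K'⊕ipad) ∥ m = 02 04 36 36 36 36 36 ∥ 66 6f 69 7a 57.
Inner hash: even-index sum = 397 mod 256 = 141; odd-index sum = 406 mod 256 = 150 → 8d 96.
Outer input = (K'⊕opad) ∥ inner = 68 6e 5c 5c 5c 5c 5c ∥ 8d 96.
Outer hash (tag): even-index sum = 530 mod 256 = 18; odd-index sum = 435 mod 256 = 179 → 12 b3.

12b3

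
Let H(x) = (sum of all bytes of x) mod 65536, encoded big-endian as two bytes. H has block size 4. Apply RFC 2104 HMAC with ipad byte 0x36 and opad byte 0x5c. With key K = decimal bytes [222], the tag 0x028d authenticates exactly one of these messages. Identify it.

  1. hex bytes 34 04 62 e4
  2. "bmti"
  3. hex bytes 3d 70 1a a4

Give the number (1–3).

Key decimal bytes [222] = de is 1 byte ≤ B = 4; zero-pad to 4 bytes: K' = de 00 00 00.
K' ⊕ ipad = e8 36 36 36; K' ⊕ opad = 82 5c 5c 5c.
m1: inner = H(e8 36 36 36 34 04 62 e4) = 03 08; tag = H(82 5c 5c 5c 03 08) = 01a1
m2: inner = H(e8 36 36 36 62 6d 74 69) = 03 36; tag = H(82 5c 5c 5c 03 36) = 01cf
m3: inner = H(e8 36 36 36 3d 70 1a a4) = 02 f5; tag = H(82 5c 5c 5c 02 f5) = 028d ← matches

3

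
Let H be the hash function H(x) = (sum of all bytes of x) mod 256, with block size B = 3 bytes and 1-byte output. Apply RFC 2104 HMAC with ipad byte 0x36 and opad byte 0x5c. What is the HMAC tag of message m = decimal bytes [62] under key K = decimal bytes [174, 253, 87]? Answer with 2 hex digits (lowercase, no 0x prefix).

a0

Key decimal bytes [174, 253, 87] = ae fd 57 is exactly B = 3 bytes: K' = ae fd 57.
K' ⊕ ipad = 98 cb 61.  K' ⊕ opad = f2 a1 0b.
Inner input = (K'⊕ipad) ∥ m = 98 cb 61 ∥ 3e.
Inner hash: sum = 152+203+97+62 = 514; mod 256 = 2 → 02.
Outer input = (K'⊕opad) ∥ inner = f2 a1 0b ∥ 02.
Outer hash (tag): sum = 242+161+11+2 = 416; mod 256 = 160 → a0.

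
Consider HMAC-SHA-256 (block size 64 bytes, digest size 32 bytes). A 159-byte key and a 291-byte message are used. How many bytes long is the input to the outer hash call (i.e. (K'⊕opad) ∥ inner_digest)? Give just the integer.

96

Key is 159 > 64 bytes, so it is hashed to 32 bytes then zero-padded to 64: |K'| = 64.
Outer input = (K'⊕opad) ∥ H(inner) → 64 + 32 = 96 bytes.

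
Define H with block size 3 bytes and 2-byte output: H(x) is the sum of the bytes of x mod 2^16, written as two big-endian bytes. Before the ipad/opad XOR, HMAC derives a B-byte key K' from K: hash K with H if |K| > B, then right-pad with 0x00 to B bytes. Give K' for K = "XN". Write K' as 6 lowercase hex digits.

Key "XN" = 58 4e is 2 bytes ≤ B = 3; zero-pad to 3 bytes: K' = 58 4e 00.

584e00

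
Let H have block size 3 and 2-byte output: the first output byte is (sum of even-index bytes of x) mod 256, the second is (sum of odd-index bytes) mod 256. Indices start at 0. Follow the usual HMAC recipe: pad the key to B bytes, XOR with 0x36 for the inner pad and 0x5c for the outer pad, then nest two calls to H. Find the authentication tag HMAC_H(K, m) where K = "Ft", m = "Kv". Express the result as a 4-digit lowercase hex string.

0344

Key "Ft" = 46 74 is 2 bytes ≤ B = 3; zero-pad to 3 bytes: K' = 46 74 00.
K' ⊕ ipad = 70 42 36.  K' ⊕ opad = 1a 28 5c.
Inner input = (K'⊕ipad) ∥ m = 70 42 36 ∥ 4b 76.
Inner hash: even-index sum = 284 mod 256 = 28; odd-index sum = 141 mod 256 = 141 → 1c 8d.
Outer input = (K'⊕opad) ∥ inner = 1a 28 5c ∥ 1c 8d.
Outer hash (tag): even-index sum = 259 mod 256 = 3; odd-index sum = 68 mod 256 = 68 → 03 44.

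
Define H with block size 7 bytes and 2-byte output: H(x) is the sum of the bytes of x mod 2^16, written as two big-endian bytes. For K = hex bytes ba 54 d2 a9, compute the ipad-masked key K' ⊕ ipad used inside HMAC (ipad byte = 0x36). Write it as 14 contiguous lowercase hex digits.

Key hex bytes ba 54 d2 a9 is 4 bytes ≤ B = 7; zero-pad to 7 bytes: K' = ba 54 d2 a9 00 00 00.
XOR each byte with 0x36: ba⊕36=8c, 54⊕36=62, d2⊕36=e4, a9⊕36=9f, 00⊕36=36, 00⊕36=36, 00⊕36=36.

8c62e49f363636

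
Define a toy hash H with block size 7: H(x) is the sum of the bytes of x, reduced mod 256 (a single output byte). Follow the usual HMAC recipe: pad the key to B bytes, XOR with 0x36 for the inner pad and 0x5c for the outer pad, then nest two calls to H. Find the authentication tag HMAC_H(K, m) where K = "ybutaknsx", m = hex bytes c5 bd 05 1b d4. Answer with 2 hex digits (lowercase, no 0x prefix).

76

Key "ybutaknsx" = 79 62 75 74 61 6b 6e 73 78 is 9 bytes > B = 7, so hash it first: H(key) = e9, then zero-pad to 7 bytes: K' = e9 00 00 00 00 00 00.
K' ⊕ ipad = df 36 36 36 36 36 36.  K' ⊕ opad = b5 5c 5c 5c 5c 5c 5c.
Inner input = (K'⊕ipad) ∥ m = df 36 36 36 36 36 36 ∥ c5 bd 05 1b d4.
Inner hash: sum = 223+54+54+54+54+54+54+197+189+5+27+212 = 1177; mod 256 = 153 → 99.
Outer input = (K'⊕opad) ∥ inner = b5 5c 5c 5c 5c 5c 5c ∥ 99.
Outer hash (tag): sum = 181+92+92+92+92+92+92+153 = 886; mod 256 = 118 → 76.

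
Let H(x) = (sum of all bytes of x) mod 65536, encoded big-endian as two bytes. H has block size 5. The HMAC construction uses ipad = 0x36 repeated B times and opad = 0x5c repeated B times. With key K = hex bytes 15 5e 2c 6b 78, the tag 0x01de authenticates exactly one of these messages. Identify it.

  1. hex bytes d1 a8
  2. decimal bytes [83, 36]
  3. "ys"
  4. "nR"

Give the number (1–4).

2

Key hex bytes 15 5e 2c 6b 78 is exactly B = 5 bytes: K' = 15 5e 2c 6b 78.
K' ⊕ ipad = 23 68 1a 5d 4e; K' ⊕ opad = 49 02 70 37 24.
m1: inner = H(23 68 1a 5d 4e d1 a8) = 02 c9; tag = H(49 02 70 37 24 02 c9) = 01e1
m2: inner = H(23 68 1a 5d 4e 53 24) = 01 c7; tag = H(49 02 70 37 24 01 c7) = 01de ← matches
m3: inner = H(23 68 1a 5d 4e 79 73) = 02 3c; tag = H(49 02 70 37 24 02 3c) = 0154
m4: inner = H(23 68 1a 5d 4e 6e 52) = 02 10; tag = H(49 02 70 37 24 02 10) = 0128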